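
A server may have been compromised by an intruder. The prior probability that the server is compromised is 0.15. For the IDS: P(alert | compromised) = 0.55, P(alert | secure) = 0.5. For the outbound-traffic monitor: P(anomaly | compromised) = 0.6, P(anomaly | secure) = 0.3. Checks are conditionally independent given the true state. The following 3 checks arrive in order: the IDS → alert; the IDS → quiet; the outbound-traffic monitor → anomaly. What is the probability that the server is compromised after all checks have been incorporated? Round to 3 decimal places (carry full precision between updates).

After the IDS='alert': P(compromised) = 0.55·0.1500 / (0.55·0.1500 + 0.5·0.8500) ≈ 0.1626
After the IDS='quiet': P(compromised) = 0.45·0.1626 / (0.45·0.1626 + 0.5·0.8374) ≈ 0.1487
After the outbound-traffic monitor='anomaly': P(compromised) = 0.6·0.1487 / (0.6·0.1487 + 0.3·0.8513) ≈ 0.2589

0.259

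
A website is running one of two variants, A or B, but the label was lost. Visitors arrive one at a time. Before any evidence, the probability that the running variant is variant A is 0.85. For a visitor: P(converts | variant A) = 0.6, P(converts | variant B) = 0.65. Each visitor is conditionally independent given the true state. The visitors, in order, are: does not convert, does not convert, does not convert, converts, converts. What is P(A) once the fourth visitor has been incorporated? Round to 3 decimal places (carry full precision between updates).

After 'does not convert': P(A) = 0.4·0.8500 / (0.4·0.8500 + 0.35·0.1500) ≈ 0.8662
After 'does not convert': P(A) = 0.4·0.8662 / (0.4·0.8662 + 0.35·0.1338) ≈ 0.8810
After 'does not convert': P(A) = 0.4·0.8810 / (0.4·0.8810 + 0.35·0.1190) ≈ 0.8943
After 'converts': P(A) = 0.6·0.8943 / (0.6·0.8943 + 0.65·0.1057) ≈ 0.8865

0.886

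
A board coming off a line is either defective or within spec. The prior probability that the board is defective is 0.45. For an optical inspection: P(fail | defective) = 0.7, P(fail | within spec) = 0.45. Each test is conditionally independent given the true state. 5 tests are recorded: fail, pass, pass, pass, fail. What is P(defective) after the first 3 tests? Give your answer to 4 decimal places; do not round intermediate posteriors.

0.2747

Each posterior becomes the prior for the next update.
After 'fail': P(defective) = 0.7·0.4500 / (0.7·0.4500 + 0.45·0.5500) ≈ 0.5600
After 'pass': P(defective) = 0.3·0.5600 / (0.3·0.5600 + 0.55·0.4400) ≈ 0.4098
After 'pass': P(defective) = 0.3·0.4098 / (0.3·0.4098 + 0.55·0.5902) ≈ 0.2747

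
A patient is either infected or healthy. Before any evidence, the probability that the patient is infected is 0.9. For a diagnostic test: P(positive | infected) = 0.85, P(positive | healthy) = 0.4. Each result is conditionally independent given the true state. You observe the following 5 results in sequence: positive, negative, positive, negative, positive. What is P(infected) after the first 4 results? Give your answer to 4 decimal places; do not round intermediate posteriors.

0.7175

After 'positive': P(infected) = 0.85·0.9000 / (0.85·0.9000 + 0.4·0.1000) ≈ 0.9503
After 'negative': P(infected) = 0.15·0.9503 / (0.15·0.9503 + 0.6·0.0497) ≈ 0.8270
After 'positive': P(infected) = 0.85·0.8270 / (0.85·0.8270 + 0.4·0.1730) ≈ 0.9104
After 'negative': P(infected) = 0.15·0.9104 / (0.15·0.9104 + 0.6·0.0896) ≈ 0.7175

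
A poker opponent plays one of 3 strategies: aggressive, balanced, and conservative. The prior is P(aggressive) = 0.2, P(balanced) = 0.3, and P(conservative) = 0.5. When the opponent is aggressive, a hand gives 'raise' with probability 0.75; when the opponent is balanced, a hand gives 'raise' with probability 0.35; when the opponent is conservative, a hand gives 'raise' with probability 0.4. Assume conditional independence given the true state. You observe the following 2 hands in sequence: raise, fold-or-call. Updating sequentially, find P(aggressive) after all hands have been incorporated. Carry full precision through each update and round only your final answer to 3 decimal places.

After 'raise': normaliser = 0.75·0.2000 + 0.35·0.3000 + 0.4·0.5000; P(aggressive) ≈ 0.3297, P(balanced) ≈ 0.2308, P(conservative) ≈ 0.4396
After 'fold-or-call': normaliser = 0.25·0.3297 + 0.65·0.2308 + 0.6·0.4396; P(aggressive) ≈ 0.1661, P(balanced) ≈ 0.3023, P(conservative) ≈ 0.5316

0.166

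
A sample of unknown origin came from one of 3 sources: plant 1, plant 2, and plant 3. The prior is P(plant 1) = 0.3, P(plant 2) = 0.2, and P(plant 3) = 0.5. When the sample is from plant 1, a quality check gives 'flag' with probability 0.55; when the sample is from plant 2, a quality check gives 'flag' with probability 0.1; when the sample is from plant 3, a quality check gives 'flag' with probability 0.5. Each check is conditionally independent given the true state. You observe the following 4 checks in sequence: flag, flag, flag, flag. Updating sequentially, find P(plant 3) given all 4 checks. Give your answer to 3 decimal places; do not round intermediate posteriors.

0.532

After 'flag': normaliser = 0.55·0.3000 + 0.1·0.2000 + 0.5·0.5000; P(plant 1) ≈ 0.3793, P(plant 2) ≈ 0.0460, P(plant 3) ≈ 0.5747
After 'flag': normaliser = 0.55·0.3793 + 0.1·0.0460 + 0.5·0.5747; P(plant 1) ≈ 0.4168, P(plant 2) ≈ 0.0092, P(plant 3) ≈ 0.5741
After 'flag': normaliser = 0.55·0.4168 + 0.1·0.0092 + 0.5·0.5741; P(plant 1) ≈ 0.4432, P(plant 2) ≈ 0.0018, P(plant 3) ≈ 0.5550
After 'flag': normaliser = 0.55·0.4432 + 0.1·0.0018 + 0.5·0.5550; P(plant 1) ≈ 0.4675, P(plant 2) ≈ 0.0003, P(plant 3) ≈ 0.5322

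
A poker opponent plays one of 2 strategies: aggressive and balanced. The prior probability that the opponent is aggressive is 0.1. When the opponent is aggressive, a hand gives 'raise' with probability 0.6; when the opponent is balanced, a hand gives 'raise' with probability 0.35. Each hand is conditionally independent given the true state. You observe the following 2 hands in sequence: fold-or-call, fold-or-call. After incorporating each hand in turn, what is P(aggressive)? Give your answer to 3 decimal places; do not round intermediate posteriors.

Each posterior becomes the prior for the next update.
After 'fold-or-call': P(aggressive) = 0.4·0.1000 / (0.4·0.1000 + 0.65·0.9000) ≈ 0.0640
After 'fold-or-call': P(aggressive) = 0.4·0.0640 / (0.4·0.0640 + 0.65·0.9360) ≈ 0.0404

0.040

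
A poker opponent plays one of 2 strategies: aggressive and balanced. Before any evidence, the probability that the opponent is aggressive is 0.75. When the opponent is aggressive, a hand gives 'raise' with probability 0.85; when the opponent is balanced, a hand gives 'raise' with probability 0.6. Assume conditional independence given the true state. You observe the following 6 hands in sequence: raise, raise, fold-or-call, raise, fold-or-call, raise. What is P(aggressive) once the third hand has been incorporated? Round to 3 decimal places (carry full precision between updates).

Each posterior becomes the prior for the next update.
After 'raise': P(aggressive) = 0.85·0.7500 / (0.85·0.7500 + 0.6·0.2500) ≈ 0.8095
After 'raise': P(aggressive) = 0.85·0.8095 / (0.85·0.8095 + 0.6·0.1905) ≈ 0.8576
After 'fold-or-call': P(aggressive) = 0.15·0.8576 / (0.15·0.8576 + 0.4·0.1424) ≈ 0.6930

0.693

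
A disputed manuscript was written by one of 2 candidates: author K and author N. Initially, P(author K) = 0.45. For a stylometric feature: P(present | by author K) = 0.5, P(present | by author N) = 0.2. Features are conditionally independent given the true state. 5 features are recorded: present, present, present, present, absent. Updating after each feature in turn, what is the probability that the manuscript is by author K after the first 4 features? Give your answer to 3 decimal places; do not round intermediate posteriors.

0.970

Apply Bayes' rule sequentially, carrying P(author K) forward.
After 'present': P(author K) = 0.5·0.4500 / (0.5·0.4500 + 0.2·0.5500) ≈ 0.6716
After 'present': P(author K) = 0.5·0.6716 / (0.5·0.6716 + 0.2·0.3284) ≈ 0.8364
After 'present': P(author K) = 0.5·0.8364 / (0.5·0.8364 + 0.2·0.1636) ≈ 0.9275
After 'present': P(author K) = 0.5·0.9275 / (0.5·0.9275 + 0.2·0.0725) ≈ 0.9697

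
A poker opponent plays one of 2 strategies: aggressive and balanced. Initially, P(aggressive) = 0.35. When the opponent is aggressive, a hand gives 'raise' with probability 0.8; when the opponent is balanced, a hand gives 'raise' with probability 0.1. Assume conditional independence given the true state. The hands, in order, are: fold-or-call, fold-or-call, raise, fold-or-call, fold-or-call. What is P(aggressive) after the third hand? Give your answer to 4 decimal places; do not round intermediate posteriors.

0.1754

After 'fold-or-call': P(aggressive) = 0.2·0.3500 / (0.2·0.3500 + 0.9·0.6500) ≈ 0.1069
After 'fold-or-call': P(aggressive) = 0.2·0.1069 / (0.2·0.1069 + 0.9·0.8931) ≈ 0.0259
After 'raise': P(aggressive) = 0.8·0.0259 / (0.8·0.0259 + 0.1·0.9741) ≈ 0.1754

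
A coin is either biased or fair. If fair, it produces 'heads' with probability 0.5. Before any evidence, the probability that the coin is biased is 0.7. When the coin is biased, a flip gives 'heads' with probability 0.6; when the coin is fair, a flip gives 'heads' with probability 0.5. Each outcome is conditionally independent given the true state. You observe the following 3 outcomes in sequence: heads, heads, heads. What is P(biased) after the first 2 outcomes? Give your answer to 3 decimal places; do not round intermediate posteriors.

0.771

After 'heads': P(biased) = 0.6·0.7000 / (0.6·0.7000 + 0.5·0.3000) ≈ 0.7368
After 'heads': P(biased) = 0.6·0.7368 / (0.6·0.7368 + 0.5·0.2632) ≈ 0.7706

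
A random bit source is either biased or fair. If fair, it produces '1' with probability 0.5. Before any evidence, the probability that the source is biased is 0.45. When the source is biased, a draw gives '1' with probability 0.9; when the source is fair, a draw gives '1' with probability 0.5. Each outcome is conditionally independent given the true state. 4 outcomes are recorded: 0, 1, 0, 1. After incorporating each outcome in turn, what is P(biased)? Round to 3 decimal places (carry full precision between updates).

0.096

After '0': P(biased) = 0.1·0.4500 / (0.1·0.4500 + 0.5·0.5500) ≈ 0.1406
After '1': P(biased) = 0.9·0.1406 / (0.9·0.1406 + 0.5·0.8594) ≈ 0.2275
After '0': P(biased) = 0.1·0.2275 / (0.1·0.2275 + 0.5·0.7725) ≈ 0.0556
After '1': P(biased) = 0.9·0.0556 / (0.9·0.0556 + 0.5·0.9444) ≈ 0.0959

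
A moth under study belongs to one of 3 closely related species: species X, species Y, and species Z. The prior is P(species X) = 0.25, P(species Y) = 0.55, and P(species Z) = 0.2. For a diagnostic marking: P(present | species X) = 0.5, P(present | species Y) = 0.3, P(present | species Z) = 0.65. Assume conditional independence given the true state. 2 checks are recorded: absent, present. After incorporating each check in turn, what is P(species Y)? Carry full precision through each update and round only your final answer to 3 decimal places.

0.517

Each posterior becomes the prior for the next update.
After 'absent': normaliser = 0.5·0.2500 + 0.7·0.5500 + 0.35·0.2000; P(species X) ≈ 0.2155, P(species Y) ≈ 0.6638, P(species Z) ≈ 0.1207
After 'present': normaliser = 0.5·0.2155 + 0.3·0.6638 + 0.65·0.1207; P(species X) ≈ 0.2796, P(species Y) ≈ 0.5168, P(species Z) ≈ 0.2036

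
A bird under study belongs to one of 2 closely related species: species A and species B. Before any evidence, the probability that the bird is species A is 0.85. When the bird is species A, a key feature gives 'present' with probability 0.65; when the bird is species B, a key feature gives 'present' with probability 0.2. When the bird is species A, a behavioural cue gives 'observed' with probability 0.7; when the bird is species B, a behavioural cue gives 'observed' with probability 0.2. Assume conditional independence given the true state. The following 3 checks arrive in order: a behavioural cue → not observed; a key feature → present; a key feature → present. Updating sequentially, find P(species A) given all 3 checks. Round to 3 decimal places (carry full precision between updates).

0.957

Each posterior becomes the prior for the next update.
After a behavioural cue='not observed': P(species A) = 0.3·0.8500 / (0.3·0.8500 + 0.8·0.1500) ≈ 0.6800
After a key feature='present': P(species A) = 0.65·0.6800 / (0.65·0.6800 + 0.2·0.3200) ≈ 0.8735
After a key feature='present': P(species A) = 0.65·0.8735 / (0.65·0.8735 + 0.2·0.1265) ≈ 0.9573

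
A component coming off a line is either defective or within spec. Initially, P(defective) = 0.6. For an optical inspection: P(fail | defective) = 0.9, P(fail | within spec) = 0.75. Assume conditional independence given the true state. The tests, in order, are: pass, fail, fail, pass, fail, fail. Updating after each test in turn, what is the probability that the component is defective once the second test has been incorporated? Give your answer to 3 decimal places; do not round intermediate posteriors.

After 'pass': P(defective) = 0.1·0.6000 / (0.1·0.6000 + 0.25·0.4000) ≈ 0.3750
After 'fail': P(defective) = 0.9·0.3750 / (0.9·0.3750 + 0.75·0.6250) ≈ 0.4186

0.419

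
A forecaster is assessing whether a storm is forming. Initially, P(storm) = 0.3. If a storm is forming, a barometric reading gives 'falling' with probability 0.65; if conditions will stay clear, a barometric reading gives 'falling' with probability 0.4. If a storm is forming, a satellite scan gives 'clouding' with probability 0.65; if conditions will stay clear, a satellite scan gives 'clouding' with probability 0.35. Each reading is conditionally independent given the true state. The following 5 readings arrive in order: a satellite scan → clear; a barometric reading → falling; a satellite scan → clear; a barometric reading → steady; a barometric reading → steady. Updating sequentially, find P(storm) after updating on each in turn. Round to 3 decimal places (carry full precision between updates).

After a satellite scan='clear': P(storm) = 0.35·0.3000 / (0.35·0.3000 + 0.65·0.7000) ≈ 0.1875
After a barometric reading='falling': P(storm) = 0.65·0.1875 / (0.65·0.1875 + 0.4·0.8125) ≈ 0.2727
After a satellite scan='clear': P(storm) = 0.35·0.2727 / (0.35·0.2727 + 0.65·0.7273) ≈ 0.1680
After a barometric reading='steady': P(storm) = 0.35·0.1680 / (0.35·0.1680 + 0.6·0.8320) ≈ 0.1054
After a barometric reading='steady': P(storm) = 0.35·0.1054 / (0.35·0.1054 + 0.6·0.8946) ≈ 0.0643

0.064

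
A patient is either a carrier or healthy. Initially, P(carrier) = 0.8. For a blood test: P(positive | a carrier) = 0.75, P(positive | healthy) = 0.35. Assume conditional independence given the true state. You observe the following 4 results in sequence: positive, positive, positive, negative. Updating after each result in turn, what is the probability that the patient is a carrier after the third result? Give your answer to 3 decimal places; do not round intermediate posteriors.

Apply Bayes' rule sequentially, carrying P(carrier) forward.
After 'positive': P(carrier) = 0.75·0.8000 / (0.75·0.8000 + 0.35·0.2000) ≈ 0.8955
After 'positive': P(carrier) = 0.75·0.8955 / (0.75·0.8955 + 0.35·0.1045) ≈ 0.9484
After 'positive': P(carrier) = 0.75·0.9484 / (0.75·0.9484 + 0.35·0.0516) ≈ 0.9752

0.975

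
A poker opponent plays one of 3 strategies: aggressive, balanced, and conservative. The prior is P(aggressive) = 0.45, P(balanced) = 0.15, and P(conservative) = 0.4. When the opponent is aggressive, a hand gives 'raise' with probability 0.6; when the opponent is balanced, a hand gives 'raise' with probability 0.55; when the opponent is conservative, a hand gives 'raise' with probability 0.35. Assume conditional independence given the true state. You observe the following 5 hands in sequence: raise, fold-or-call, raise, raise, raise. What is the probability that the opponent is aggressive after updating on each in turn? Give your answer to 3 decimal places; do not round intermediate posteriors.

Apply Bayes' rule sequentially, carrying P(aggressive) forward.
After 'raise': normaliser = 0.6·0.4500 + 0.55·0.1500 + 0.35·0.4000; P(aggressive) ≈ 0.5482, P(balanced) ≈ 0.1675, P(conservative) ≈ 0.2843
After 'fold-or-call': normaliser = 0.4·0.5482 + 0.45·0.1675 + 0.65·0.2843; P(aggressive) ≈ 0.4574, P(balanced) ≈ 0.1572, P(conservative) ≈ 0.3854
After 'raise': normaliser = 0.6·0.4574 + 0.55·0.1572 + 0.35·0.3854; P(aggressive) ≈ 0.5535, P(balanced) ≈ 0.1744, P(conservative) ≈ 0.2721
After 'raise': normaliser = 0.6·0.5535 + 0.55·0.1744 + 0.35·0.2721; P(aggressive) ≈ 0.6347, P(balanced) ≈ 0.1833, P(conservative) ≈ 0.1820
After 'raise': normaliser = 0.6·0.6347 + 0.55·0.1833 + 0.35·0.1820; P(aggressive) ≈ 0.6983, P(balanced) ≈ 0.1849, P(conservative) ≈ 0.1168

0.698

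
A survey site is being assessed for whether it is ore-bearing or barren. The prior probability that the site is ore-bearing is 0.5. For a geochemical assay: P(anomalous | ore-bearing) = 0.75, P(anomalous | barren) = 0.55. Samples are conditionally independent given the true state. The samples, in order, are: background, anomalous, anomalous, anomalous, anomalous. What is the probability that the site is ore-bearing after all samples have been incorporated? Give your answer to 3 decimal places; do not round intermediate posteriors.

0.658

After 'background': P(ore) = 0.25·0.5000 / (0.25·0.5000 + 0.45·0.5000) ≈ 0.3571
After 'anomalous': P(ore) = 0.75·0.3571 / (0.75·0.3571 + 0.55·0.6429) ≈ 0.4310
After 'anomalous': P(ore) = 0.75·0.4310 / (0.75·0.4310 + 0.55·0.5690) ≈ 0.5081
After 'anomalous': P(ore) = 0.75·0.5081 / (0.75·0.5081 + 0.55·0.4919) ≈ 0.5848
After 'anomalous': P(ore) = 0.75·0.5848 / (0.75·0.5848 + 0.55·0.4152) ≈ 0.6576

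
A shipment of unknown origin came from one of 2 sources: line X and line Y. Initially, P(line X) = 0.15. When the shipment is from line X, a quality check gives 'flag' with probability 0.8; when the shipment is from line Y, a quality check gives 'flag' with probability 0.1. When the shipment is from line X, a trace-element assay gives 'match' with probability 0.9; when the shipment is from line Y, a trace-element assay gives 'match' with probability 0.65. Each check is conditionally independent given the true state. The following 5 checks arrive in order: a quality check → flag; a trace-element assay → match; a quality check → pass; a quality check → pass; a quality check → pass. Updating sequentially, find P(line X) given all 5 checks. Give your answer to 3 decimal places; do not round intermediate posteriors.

After a quality check='flag': P(line X) = 0.8·0.1500 / (0.8·0.1500 + 0.1·0.8500) ≈ 0.5854
After a trace-element assay='match': P(line X) = 0.9·0.5854 / (0.9·0.5854 + 0.65·0.4146) ≈ 0.6616
After a quality check='pass': P(line X) = 0.2·0.6616 / (0.2·0.6616 + 0.9·0.3384) ≈ 0.3028
After a quality check='pass': P(line X) = 0.2·0.3028 / (0.2·0.3028 + 0.9·0.6972) ≈ 0.0880
After a quality check='pass': P(line X) = 0.2·0.0880 / (0.2·0.0880 + 0.9·0.9120) ≈ 0.0210

0.021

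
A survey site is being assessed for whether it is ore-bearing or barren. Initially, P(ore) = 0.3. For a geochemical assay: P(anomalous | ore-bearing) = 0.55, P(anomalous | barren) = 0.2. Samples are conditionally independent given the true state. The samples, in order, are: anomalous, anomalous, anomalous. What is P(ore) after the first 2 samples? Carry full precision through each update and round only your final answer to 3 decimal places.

0.764

Each posterior becomes the prior for the next update.
After 'anomalous': P(ore) = 0.55·0.3000 / (0.55·0.3000 + 0.2·0.7000) ≈ 0.5410
After 'anomalous': P(ore) = 0.55·0.5410 / (0.55·0.5410 + 0.2·0.4590) ≈ 0.7642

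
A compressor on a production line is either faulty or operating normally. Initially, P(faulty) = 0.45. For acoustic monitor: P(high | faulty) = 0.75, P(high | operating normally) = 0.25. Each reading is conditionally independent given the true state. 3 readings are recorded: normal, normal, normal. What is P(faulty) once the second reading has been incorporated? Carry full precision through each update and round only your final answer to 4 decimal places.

After 'normal': P(faulty) = 0.25·0.4500 / (0.25·0.4500 + 0.75·0.5500) ≈ 0.2143
After 'normal': P(faulty) = 0.25·0.2143 / (0.25·0.2143 + 0.75·0.7857) ≈ 0.0833

0.0833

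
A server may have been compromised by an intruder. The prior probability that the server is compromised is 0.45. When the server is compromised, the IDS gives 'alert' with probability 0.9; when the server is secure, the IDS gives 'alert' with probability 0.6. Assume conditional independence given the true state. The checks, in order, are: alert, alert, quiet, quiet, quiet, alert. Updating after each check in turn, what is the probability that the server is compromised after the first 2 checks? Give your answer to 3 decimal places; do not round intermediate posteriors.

0.648

After 'alert': P(compromised) = 0.9·0.4500 / (0.9·0.4500 + 0.6·0.5500) ≈ 0.5510
After 'alert': P(compromised) = 0.9·0.5510 / (0.9·0.5510 + 0.6·0.4490) ≈ 0.6480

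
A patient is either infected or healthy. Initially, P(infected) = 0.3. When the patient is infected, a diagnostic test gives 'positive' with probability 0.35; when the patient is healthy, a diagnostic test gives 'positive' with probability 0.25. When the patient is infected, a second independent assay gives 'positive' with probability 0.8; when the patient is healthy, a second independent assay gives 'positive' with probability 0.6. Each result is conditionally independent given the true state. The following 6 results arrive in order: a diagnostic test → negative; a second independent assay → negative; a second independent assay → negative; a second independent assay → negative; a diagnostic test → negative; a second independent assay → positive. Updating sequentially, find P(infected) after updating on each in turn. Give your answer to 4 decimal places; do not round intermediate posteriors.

0.0509

After a diagnostic test='negative': P(infected) = 0.65·0.3000 / (0.65·0.3000 + 0.75·0.7000) ≈ 0.2708
After a second independent assay='negative': P(infected) = 0.2·0.2708 / (0.2·0.2708 + 0.4·0.7292) ≈ 0.1566
After a second independent assay='negative': P(infected) = 0.2·0.1566 / (0.2·0.1566 + 0.4·0.8434) ≈ 0.0850
After a second independent assay='negative': P(infected) = 0.2·0.0850 / (0.2·0.0850 + 0.4·0.9150) ≈ 0.0444
After a diagnostic test='negative': P(infected) = 0.65·0.0444 / (0.65·0.0444 + 0.75·0.9556) ≈ 0.0387
After a second independent assay='positive': P(infected) = 0.8·0.0387 / (0.8·0.0387 + 0.6·0.9613) ≈ 0.0509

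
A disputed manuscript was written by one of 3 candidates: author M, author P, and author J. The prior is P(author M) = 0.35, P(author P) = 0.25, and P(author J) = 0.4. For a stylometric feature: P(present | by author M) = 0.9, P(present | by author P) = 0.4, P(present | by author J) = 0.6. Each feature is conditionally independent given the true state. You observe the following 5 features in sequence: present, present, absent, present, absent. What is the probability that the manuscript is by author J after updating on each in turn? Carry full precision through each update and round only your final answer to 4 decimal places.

Apply Bayes' rule sequentially, carrying P(author J) forward.
After 'present': normaliser = 0.9·0.3500 + 0.4·0.2500 + 0.6·0.4000; P(author M) ≈ 0.4809, P(author P) ≈ 0.1527, P(author J) ≈ 0.3664
After 'present': normaliser = 0.9·0.4809 + 0.4·0.1527 + 0.6·0.3664; P(author M) ≈ 0.6064, P(author P) ≈ 0.0856, P(author J) ≈ 0.3080
After 'absent': normaliser = 0.1·0.6064 + 0.6·0.0856 + 0.4·0.3080; P(author M) ≈ 0.2578, P(author P) ≈ 0.2183, P(author J) ≈ 0.5239
After 'present': normaliser = 0.9·0.2578 + 0.4·0.2183 + 0.6·0.5239; P(author M) ≈ 0.3662, P(author P) ≈ 0.1378, P(author J) ≈ 0.4960
After 'absent': normaliser = 0.1·0.3662 + 0.6·0.1378 + 0.4·0.4960; P(author M) ≈ 0.1153, P(author P) ≈ 0.2602, P(author J) ≈ 0.6245

0.6245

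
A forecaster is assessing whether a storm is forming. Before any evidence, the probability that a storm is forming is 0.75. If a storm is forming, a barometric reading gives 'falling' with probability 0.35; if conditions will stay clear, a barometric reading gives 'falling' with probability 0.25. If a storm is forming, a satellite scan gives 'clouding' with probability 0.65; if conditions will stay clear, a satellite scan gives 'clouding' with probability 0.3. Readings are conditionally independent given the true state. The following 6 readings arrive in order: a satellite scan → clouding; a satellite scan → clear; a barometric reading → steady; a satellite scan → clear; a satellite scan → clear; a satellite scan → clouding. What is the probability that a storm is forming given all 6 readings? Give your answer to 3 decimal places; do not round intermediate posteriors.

After a satellite scan='clouding': P(storm) = 0.65·0.7500 / (0.65·0.7500 + 0.3·0.2500) ≈ 0.8667
After a satellite scan='clear': P(storm) = 0.35·0.8667 / (0.35·0.8667 + 0.7·0.1333) ≈ 0.7647
After a barometric reading='steady': P(storm) = 0.65·0.7647 / (0.65·0.7647 + 0.75·0.2353) ≈ 0.7380
After a satellite scan='clear': P(storm) = 0.35·0.7380 / (0.35·0.7380 + 0.7·0.2620) ≈ 0.5848
After a satellite scan='clear': P(storm) = 0.35·0.5848 / (0.35·0.5848 + 0.7·0.4152) ≈ 0.4132
After a satellite scan='clouding': P(storm) = 0.65·0.4132 / (0.65·0.4132 + 0.3·0.5868) ≈ 0.6041

0.604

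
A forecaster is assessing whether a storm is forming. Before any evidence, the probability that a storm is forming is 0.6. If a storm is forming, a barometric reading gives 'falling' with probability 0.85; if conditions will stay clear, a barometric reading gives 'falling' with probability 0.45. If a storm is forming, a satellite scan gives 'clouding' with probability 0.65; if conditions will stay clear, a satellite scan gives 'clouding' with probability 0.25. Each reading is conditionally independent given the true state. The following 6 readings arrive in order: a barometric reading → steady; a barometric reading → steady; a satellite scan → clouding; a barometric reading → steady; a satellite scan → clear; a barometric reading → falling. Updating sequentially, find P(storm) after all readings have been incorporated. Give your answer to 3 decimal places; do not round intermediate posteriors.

0.065

After a barometric reading='steady': P(storm) = 0.15·0.6000 / (0.15·0.6000 + 0.55·0.4000) ≈ 0.2903
After a barometric reading='steady': P(storm) = 0.15·0.2903 / (0.15·0.2903 + 0.55·0.7097) ≈ 0.1004
After a satellite scan='clouding': P(storm) = 0.65·0.1004 / (0.65·0.1004 + 0.25·0.8996) ≈ 0.2249
After a barometric reading='steady': P(storm) = 0.15·0.2249 / (0.15·0.2249 + 0.55·0.7751) ≈ 0.0733
After a satellite scan='clear': P(storm) = 0.35·0.0733 / (0.35·0.0733 + 0.75·0.9267) ≈ 0.0356
After a barometric reading='falling': P(storm) = 0.85·0.0356 / (0.85·0.0356 + 0.45·0.9644) ≈ 0.0652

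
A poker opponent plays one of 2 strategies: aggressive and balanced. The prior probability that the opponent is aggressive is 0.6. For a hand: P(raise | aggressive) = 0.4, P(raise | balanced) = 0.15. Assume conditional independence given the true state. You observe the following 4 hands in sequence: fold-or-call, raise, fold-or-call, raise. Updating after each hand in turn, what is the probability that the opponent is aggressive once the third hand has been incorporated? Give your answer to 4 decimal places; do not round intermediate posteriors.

After 'fold-or-call': P(aggressive) = 0.6·0.6000 / (0.6·0.6000 + 0.85·0.4000) ≈ 0.5143
After 'raise': P(aggressive) = 0.4·0.5143 / (0.4·0.5143 + 0.15·0.4857) ≈ 0.7385
After 'fold-or-call': P(aggressive) = 0.6·0.7385 / (0.6·0.7385 + 0.85·0.2615) ≈ 0.6659

0.6659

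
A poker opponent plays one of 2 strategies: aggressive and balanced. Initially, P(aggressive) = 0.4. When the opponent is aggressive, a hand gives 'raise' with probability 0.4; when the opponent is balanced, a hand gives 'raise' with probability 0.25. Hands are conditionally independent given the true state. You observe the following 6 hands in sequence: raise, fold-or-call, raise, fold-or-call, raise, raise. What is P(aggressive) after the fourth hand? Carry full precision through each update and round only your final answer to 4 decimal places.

After 'raise': P(aggressive) = 0.4·0.4000 / (0.4·0.4000 + 0.25·0.6000) ≈ 0.5161
After 'fold-or-call': P(aggressive) = 0.6·0.5161 / (0.6·0.5161 + 0.75·0.4839) ≈ 0.4604
After 'raise': P(aggressive) = 0.4·0.4604 / (0.4·0.4604 + 0.25·0.5396) ≈ 0.5772
After 'fold-or-call': P(aggressive) = 0.6·0.5772 / (0.6·0.5772 + 0.75·0.4228) ≈ 0.5220

0.5220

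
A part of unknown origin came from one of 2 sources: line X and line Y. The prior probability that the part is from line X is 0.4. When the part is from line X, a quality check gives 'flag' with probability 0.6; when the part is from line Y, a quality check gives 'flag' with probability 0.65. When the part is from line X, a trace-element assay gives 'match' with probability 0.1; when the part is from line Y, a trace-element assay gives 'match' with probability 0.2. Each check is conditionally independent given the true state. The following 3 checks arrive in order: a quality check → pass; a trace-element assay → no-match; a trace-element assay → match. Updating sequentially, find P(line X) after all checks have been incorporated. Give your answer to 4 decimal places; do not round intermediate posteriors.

After a quality check='pass': P(line X) = 0.4·0.4000 / (0.4·0.4000 + 0.35·0.6000) ≈ 0.4324
After a trace-element assay='no-match': P(line X) = 0.9·0.4324 / (0.9·0.4324 + 0.8·0.5676) ≈ 0.4615
After a trace-element assay='match': P(line X) = 0.1·0.4615 / (0.1·0.4615 + 0.2·0.5385) ≈ 0.3000

0.3000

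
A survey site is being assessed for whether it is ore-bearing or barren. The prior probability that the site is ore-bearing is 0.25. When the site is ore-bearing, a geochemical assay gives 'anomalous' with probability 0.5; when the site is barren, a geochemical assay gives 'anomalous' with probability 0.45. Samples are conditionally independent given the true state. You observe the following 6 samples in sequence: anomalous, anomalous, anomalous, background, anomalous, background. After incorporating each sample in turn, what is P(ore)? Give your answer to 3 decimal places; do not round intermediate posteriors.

After 'anomalous': P(ore) = 0.5·0.2500 / (0.5·0.2500 + 0.45·0.7500) ≈ 0.2703
After 'anomalous': P(ore) = 0.5·0.2703 / (0.5·0.2703 + 0.45·0.7297) ≈ 0.2915
After 'anomalous': P(ore) = 0.5·0.2915 / (0.5·0.2915 + 0.45·0.7085) ≈ 0.3138
After 'background': P(ore) = 0.5·0.3138 / (0.5·0.3138 + 0.55·0.6862) ≈ 0.2936
After 'anomalous': P(ore) = 0.5·0.2936 / (0.5·0.2936 + 0.45·0.7064) ≈ 0.3159
After 'background': P(ore) = 0.5·0.3159 / (0.5·0.3159 + 0.55·0.6841) ≈ 0.2957

0.296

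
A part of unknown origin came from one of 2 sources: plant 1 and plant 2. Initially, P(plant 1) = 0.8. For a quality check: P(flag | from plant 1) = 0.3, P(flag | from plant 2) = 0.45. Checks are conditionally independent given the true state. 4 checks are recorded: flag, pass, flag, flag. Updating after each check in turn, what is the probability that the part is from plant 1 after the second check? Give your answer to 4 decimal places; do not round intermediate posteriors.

0.7724

Each posterior becomes the prior for the next update.
After 'flag': P(plant 1) = 0.3·0.8000 / (0.3·0.8000 + 0.45·0.2000) ≈ 0.7273
After 'pass': P(plant 1) = 0.7·0.7273 / (0.7·0.7273 + 0.55·0.2727) ≈ 0.7724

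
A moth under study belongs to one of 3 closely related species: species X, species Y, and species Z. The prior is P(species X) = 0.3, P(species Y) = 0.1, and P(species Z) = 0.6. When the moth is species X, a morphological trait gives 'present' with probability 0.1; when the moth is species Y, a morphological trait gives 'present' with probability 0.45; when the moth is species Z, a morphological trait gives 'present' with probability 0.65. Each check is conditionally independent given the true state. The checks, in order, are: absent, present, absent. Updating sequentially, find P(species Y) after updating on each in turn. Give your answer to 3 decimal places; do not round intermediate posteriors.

Each posterior becomes the prior for the next update.
After 'absent': normaliser = 0.9·0.3000 + 0.55·0.1000 + 0.35·0.6000; P(species X) ≈ 0.5047, P(species Y) ≈ 0.1028, P(species Z) ≈ 0.3925
After 'present': normaliser = 0.1·0.5047 + 0.45·0.1028 + 0.65·0.3925; P(species X) ≈ 0.1434, P(species Y) ≈ 0.1315, P(species Z) ≈ 0.7251
After 'absent': normaliser = 0.9·0.1434 + 0.55·0.1315 + 0.35·0.7251; P(species X) ≈ 0.2836, P(species Y) ≈ 0.1589, P(species Z) ≈ 0.5575

0.159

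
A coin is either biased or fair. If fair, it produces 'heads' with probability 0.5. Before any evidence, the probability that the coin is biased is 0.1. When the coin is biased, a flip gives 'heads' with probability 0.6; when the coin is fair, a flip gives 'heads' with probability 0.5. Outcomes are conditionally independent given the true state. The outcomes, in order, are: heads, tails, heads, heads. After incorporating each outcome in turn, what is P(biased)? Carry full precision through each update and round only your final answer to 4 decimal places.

0.1331

After 'heads': P(biased) = 0.6·0.1000 / (0.6·0.1000 + 0.5·0.9000) ≈ 0.1176
After 'tails': P(biased) = 0.4·0.1176 / (0.4·0.1176 + 0.5·0.8824) ≈ 0.0964
After 'heads': P(biased) = 0.6·0.0964 / (0.6·0.0964 + 0.5·0.9036) ≈ 0.1135
After 'heads': P(biased) = 0.6·0.1135 / (0.6·0.1135 + 0.5·0.8865) ≈ 0.1331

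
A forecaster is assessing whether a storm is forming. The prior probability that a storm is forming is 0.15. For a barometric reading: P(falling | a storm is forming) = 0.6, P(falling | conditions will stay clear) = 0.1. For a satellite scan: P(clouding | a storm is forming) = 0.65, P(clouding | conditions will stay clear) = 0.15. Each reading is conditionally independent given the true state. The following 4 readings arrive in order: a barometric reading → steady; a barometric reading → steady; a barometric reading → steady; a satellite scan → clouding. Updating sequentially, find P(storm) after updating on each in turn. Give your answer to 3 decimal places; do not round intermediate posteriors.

Apply Bayes' rule sequentially, carrying P(storm) forward.
After a barometric reading='steady': P(storm) = 0.4·0.1500 / (0.4·0.1500 + 0.9·0.8500) ≈ 0.0727
After a barometric reading='steady': P(storm) = 0.4·0.0727 / (0.4·0.0727 + 0.9·0.9273) ≈ 0.0337
After a barometric reading='steady': P(storm) = 0.4·0.0337 / (0.4·0.0337 + 0.9·0.9663) ≈ 0.0153
After a satellite scan='clouding': P(storm) = 0.65·0.0153 / (0.65·0.0153 + 0.15·0.9847) ≈ 0.0629

0.063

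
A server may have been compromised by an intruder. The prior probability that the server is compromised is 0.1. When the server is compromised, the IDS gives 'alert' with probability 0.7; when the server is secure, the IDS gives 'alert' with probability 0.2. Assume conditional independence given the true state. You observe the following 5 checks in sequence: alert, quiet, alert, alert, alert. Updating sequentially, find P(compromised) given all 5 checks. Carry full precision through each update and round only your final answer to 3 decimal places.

0.862

After 'alert': P(compromised) = 0.7·0.1000 / (0.7·0.1000 + 0.2·0.9000) ≈ 0.2800
After 'quiet': P(compromised) = 0.3·0.2800 / (0.3·0.2800 + 0.8·0.7200) ≈ 0.1273
After 'alert': P(compromised) = 0.7·0.1273 / (0.7·0.1273 + 0.2·0.8727) ≈ 0.3379
After 'alert': P(compromised) = 0.7·0.3379 / (0.7·0.3379 + 0.2·0.6621) ≈ 0.6411
After 'alert': P(compromised) = 0.7·0.6411 / (0.7·0.6411 + 0.2·0.3589) ≈ 0.8621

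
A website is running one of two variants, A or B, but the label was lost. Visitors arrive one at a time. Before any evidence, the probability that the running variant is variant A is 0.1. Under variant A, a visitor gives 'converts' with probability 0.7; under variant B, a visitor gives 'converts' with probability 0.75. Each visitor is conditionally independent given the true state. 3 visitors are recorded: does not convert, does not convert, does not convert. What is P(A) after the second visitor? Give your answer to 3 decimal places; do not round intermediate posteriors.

After 'does not convert': P(A) = 0.3·0.1000 / (0.3·0.1000 + 0.25·0.9000) ≈ 0.1176
After 'does not convert': P(A) = 0.3·0.1176 / (0.3·0.1176 + 0.25·0.8824) ≈ 0.1379

0.138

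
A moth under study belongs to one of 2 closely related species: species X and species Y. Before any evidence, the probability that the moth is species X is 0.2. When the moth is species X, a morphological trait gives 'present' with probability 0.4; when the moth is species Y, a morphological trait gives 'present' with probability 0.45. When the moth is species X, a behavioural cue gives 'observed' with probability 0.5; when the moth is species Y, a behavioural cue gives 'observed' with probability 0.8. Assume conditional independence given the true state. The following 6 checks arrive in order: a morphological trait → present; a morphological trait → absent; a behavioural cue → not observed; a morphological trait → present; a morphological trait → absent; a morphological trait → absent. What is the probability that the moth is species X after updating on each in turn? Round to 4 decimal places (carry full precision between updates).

Each posterior becomes the prior for the next update.
After a morphological trait='present': P(species X) = 0.4·0.2000 / (0.4·0.2000 + 0.45·0.8000) ≈ 0.1818
After a morphological trait='absent': P(species X) = 0.6·0.1818 / (0.6·0.1818 + 0.55·0.8182) ≈ 0.1951
After a behavioural cue='not observed': P(species X) = 0.5·0.1951 / (0.5·0.1951 + 0.2·0.8049) ≈ 0.3774
After a morphological trait='present': P(species X) = 0.4·0.3774 / (0.4·0.3774 + 0.45·0.6226) ≈ 0.3501
After a morphological trait='absent': P(species X) = 0.6·0.3501 / (0.6·0.3501 + 0.55·0.6499) ≈ 0.3702
After a morphological trait='absent': P(species X) = 0.6·0.3702 / (0.6·0.3702 + 0.55·0.6298) ≈ 0.3907

0.3907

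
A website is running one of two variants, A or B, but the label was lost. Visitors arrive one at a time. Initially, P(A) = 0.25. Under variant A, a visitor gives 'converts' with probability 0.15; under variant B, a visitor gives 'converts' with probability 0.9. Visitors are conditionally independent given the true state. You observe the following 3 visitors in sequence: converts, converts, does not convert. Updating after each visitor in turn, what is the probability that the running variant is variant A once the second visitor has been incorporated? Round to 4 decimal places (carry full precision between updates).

Apply Bayes' rule sequentially, carrying P(A) forward.
After 'converts': P(A) = 0.15·0.2500 / (0.15·0.2500 + 0.9·0.7500) ≈ 0.0526
After 'converts': P(A) = 0.15·0.0526 / (0.15·0.0526 + 0.9·0.9474) ≈ 0.0092

0.0092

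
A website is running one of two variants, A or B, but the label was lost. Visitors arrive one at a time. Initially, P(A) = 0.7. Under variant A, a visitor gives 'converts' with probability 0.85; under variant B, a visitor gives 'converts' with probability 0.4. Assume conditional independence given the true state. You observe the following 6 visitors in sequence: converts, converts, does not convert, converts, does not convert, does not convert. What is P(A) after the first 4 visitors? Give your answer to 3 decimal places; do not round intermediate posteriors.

After 'converts': P(A) = 0.85·0.7000 / (0.85·0.7000 + 0.4·0.3000) ≈ 0.8322
After 'converts': P(A) = 0.85·0.8322 / (0.85·0.8322 + 0.4·0.1678) ≈ 0.9133
After 'does not convert': P(A) = 0.15·0.9133 / (0.15·0.9133 + 0.6·0.0867) ≈ 0.7248
After 'converts': P(A) = 0.85·0.7248 / (0.85·0.7248 + 0.4·0.2752) ≈ 0.8484

0.848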